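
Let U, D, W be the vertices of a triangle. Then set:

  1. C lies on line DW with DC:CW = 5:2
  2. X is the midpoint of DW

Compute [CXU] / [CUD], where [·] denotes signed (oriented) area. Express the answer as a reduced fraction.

Choose coordinates U = (0, 0), D = (1, 0), W = (0, 1).
1. C lies on line DW with DC:CW = 5:2 ⇒ C = (2/7, 5/7)
2. X is the midpoint of DW ⇒ X = (1/2, 1/2)
2·[CXU] = -3/14, 2·[CUD] = 5/7
[CXU]:[CUD] = -3/14:5/7 = -3/10

[CXU]:[CUD] = -3/10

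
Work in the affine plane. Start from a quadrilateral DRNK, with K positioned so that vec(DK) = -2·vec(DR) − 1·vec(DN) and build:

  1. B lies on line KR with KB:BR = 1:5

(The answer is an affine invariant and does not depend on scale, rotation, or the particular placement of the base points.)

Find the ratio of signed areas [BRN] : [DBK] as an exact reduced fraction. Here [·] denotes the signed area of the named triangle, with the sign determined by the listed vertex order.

[BRN]:[DBK] = -20

Choose coordinates D = (0, 0), R = (1, 0), N = (0, 1), K = (-2, -1).
1. B lies on line KR with KB:BR = 1:5 ⇒ B = (-3/2, -5/6)
2·[BRN] = 10/3, 2·[DBK] = -1/6
[BRN]:[DBK] = 10/3:-1/6 = -20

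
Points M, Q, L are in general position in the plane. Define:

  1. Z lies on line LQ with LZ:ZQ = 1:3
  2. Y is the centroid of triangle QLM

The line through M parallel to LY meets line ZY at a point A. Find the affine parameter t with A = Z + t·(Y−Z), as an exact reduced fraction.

Choose coordinates M = (0, 0), Q = (1, 0), L = (0, 1).
1. Z lies on line LQ with LZ:ZQ = 1:3 ⇒ Z = (1/4, 3/4)
2. Y is the centroid of triangle QLM ⇒ Y = (1/3, 1/3)
through M parallel to LY: direction (1/3, -2/3); meets ZY at A = (2/3, -4/3)
A = Z + t·(Y−Z) with t = 5

t = 5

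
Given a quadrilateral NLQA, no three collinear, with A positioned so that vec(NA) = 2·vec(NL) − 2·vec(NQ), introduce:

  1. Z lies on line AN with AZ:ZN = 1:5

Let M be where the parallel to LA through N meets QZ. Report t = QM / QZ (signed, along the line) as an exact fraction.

Assign N = (0, 0), L = (1, 0), Q = (0, 1), A = (2, -2) — the answer is frame-independent, so this choice is without loss of generality.
1. Z lies on line AN with AZ:ZN = 1:5 ⇒ Z = (5/3, -5/3)
through N parallel to LA: direction (1, -2); meets QZ at M = (-5/2, 5)
M = Q + t·(Z−Q) with t = -3/2

t = -3/2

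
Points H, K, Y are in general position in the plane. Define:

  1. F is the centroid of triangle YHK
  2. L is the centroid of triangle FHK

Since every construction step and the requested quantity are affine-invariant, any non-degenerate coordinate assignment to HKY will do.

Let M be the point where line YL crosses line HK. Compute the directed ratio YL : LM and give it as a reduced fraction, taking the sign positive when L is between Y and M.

YL:LM = 8

Work in coordinates with H = (0, 0), K = (1, 0), Y = (0, 1).
1. F is the centroid of triangle YHK ⇒ F = (1/3, 1/3)
2. L is the centroid of triangle FHK ⇒ L = (4/9, 1/9)
line YL meets HK at M = (1/2, 0)
L = Y + t·(M−Y) with t = 8/9, so YL:LM = 8/9:1/9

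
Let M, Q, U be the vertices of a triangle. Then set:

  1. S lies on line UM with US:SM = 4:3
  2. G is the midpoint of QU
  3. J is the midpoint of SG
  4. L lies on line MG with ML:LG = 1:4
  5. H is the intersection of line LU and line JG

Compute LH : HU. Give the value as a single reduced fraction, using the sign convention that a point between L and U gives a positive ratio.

Work in coordinates with M = (0, 0), Q = (1, 0), U = (0, 1).
1. S lies on line UM with US:SM = 4:3 ⇒ S = (0, 3/7)
2. G is the midpoint of QU ⇒ G = (1/2, 1/2)
3. J is the midpoint of SG ⇒ J = (1/4, 13/28)
4. L lies on line MG with ML:LG = 1:4 ⇒ L = (1/10, 1/10)
5. H is the intersection of line LU and line JG ⇒ H = (1/16, 7/16)
H = L + t·(U−L) with t = 3/8, so LH:HU = t:(1−t) = 3/8:5/8

LH:HU = 3/5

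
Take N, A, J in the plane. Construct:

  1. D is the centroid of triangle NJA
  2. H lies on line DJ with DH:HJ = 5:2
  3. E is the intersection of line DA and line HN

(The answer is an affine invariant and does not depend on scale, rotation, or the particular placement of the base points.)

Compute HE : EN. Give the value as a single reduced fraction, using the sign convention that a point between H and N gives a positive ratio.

HE:EN = 5/7

Set N = (0, 0), A = (1, 0), J = (0, 1); any affine frame gives the same invariant.
1. D is the centroid of triangle NJA ⇒ D = (1/3, 1/3)
2. H lies on line DJ with DH:HJ = 5:2 ⇒ H = (2/21, 17/21)
3. E is the intersection of line DA and line HN ⇒ E = (1/18, 17/36)
E = H + t·(N−H) with t = 5/12, so HE:EN = t:(1−t) = 5/12:7/12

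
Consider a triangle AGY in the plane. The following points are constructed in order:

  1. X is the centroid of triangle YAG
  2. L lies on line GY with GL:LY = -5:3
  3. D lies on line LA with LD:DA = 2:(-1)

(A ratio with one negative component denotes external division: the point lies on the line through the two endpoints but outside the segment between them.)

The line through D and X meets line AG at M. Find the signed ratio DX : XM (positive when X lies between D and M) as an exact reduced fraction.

DX:XM = -17/2

Assign A = (0, 0), G = (1, 0), Y = (0, 1) — the answer is frame-independent, so this choice is without loss of generality.
1. X is the centroid of triangle YAG ⇒ X = (1/3, 1/3)
2. L lies on line GY with GL:LY = -5:3 ⇒ L = (-3/2, 5/2)
3. D lies on line LA with LD:DA = 2:(-1) ⇒ D = (3/2, -5/2)
line DX meets AG at M = (8/17, 0)
X = D + t·(M−D) with t = 17/15, so DX:XM = 17/15:-2/15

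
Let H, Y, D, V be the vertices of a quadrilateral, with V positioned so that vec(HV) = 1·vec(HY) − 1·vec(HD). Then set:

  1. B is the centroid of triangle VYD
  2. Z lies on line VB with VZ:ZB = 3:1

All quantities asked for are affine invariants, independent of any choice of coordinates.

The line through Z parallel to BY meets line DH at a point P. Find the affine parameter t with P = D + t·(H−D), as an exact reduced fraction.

t = 5/4

Work in coordinates with H = (0, 0), Y = (1, 0), D = (0, 1), V = (1, -1).
1. B is the centroid of triangle VYD ⇒ B = (2/3, 0)
2. Z lies on line VB with VZ:ZB = 3:1 ⇒ Z = (3/4, -1/4)
through Z parallel to BY: direction (1/3, 0); meets DH at P = (0, -1/4)
P = D + t·(H−D) with t = 5/4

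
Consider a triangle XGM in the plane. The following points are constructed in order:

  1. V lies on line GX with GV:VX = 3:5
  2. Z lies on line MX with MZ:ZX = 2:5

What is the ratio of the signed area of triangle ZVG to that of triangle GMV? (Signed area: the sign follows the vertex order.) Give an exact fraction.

Work in coordinates with X = (0, 0), G = (1, 0), M = (0, 1).
1. V lies on line GX with GV:VX = 3:5 ⇒ V = (5/8, 0)
2. Z lies on line MX with MZ:ZX = 2:5 ⇒ Z = (0, 5/7)
2·[ZVG] = 15/56, 2·[GMV] = 3/8
[ZVG]:[GMV] = 15/56:3/8 = 5/7

[ZVG]:[GMV] = 5/7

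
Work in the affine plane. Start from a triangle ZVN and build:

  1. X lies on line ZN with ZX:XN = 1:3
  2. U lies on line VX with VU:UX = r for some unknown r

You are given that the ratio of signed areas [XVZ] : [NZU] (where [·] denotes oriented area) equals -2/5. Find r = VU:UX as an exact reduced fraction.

Work in coordinates with Z = (0, 0), V = (1, 0), N = (0, 1).
1. X lies on line ZN with ZX:XN = 1:3 ⇒ X = (0, 1/4)
2. With VU:UX = r, write λ = r/(r+1) so U = V + λ·(X−V); U is affine-linear in λ
Every point depending on U is an affine combination of U and λ-independent points, so each such coordinate is linear in λ; the λ² term in each signed area is a multiple of (X−V)×(X−V) = 0, so 2·[XVZ] and 2·[NZU] are each linear in λ. Evaluating at λ=0 and λ=1:
  2·[XVZ] = -1/4,   2·[NZU] = −λ + 1
So [XVZ]:[NZU] = (-1/4) / (−λ + 1). Setting this equal to -2/5:
  -1/4 = -2/5·(−λ + 1)  ⇒  λ = 3/8
Then r = λ/(1−λ) = (3/8)/(5/8) = 3/5. Check: with r = 3/5, U = (5/8, 3/32) and [XVZ]:[NZU] = -2/5 as required.

r = 3/5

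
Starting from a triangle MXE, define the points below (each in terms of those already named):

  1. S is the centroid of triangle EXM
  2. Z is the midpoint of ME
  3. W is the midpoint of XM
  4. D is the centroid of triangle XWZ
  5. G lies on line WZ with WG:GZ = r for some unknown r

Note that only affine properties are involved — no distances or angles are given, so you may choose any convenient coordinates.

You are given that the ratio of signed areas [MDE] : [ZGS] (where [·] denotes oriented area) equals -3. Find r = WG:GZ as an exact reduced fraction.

Choose coordinates M = (0, 0), X = (1, 0), E = (0, 1).
1. S is the centroid of triangle EXM ⇒ S = (1/3, 1/3)
2. Z is the midpoint of ME ⇒ Z = (0, 1/2)
3. W is the midpoint of XM ⇒ W = (1/2, 0)
4. D is the centroid of triangle XWZ ⇒ D = (1/2, 1/6)
5. With WG:GZ = r, write λ = r/(r+1) so G = W + λ·(Z−W); G is affine-linear in λ
Every point depending on G is an affine combination of G and λ-independent points, so each such coordinate is linear in λ; the λ² term in each signed area is a multiple of (Z−W)×(Z−W) = 0, so 2·[MDE] and 2·[ZGS] are each linear in λ. Evaluating at λ=0 and λ=1:
  2·[MDE] = 1/2,   2·[ZGS] = -1/12·λ + 1/12
So [MDE]:[ZGS] = (1/2) / (-1/12·λ + 1/12). Setting this equal to -3:
  1/2 = -3·(-1/12·λ + 1/12)  ⇒  λ = 3
Then r = λ/(1−λ) = (3)/(-2) = -3/2. Check: with r = -3/2, G = (-1, 3/2) and [MDE]:[ZGS] = -3 as required.

r = -3/2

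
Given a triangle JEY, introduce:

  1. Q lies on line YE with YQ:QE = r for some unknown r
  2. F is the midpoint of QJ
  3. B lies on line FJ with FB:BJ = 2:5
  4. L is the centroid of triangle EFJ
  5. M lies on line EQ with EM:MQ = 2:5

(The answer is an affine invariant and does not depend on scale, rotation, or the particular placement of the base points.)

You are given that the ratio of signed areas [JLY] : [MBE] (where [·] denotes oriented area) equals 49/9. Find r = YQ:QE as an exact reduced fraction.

r = 4/3

Assign J = (0, 0), E = (1, 0), Y = (0, 1) — the answer is frame-independent, so this choice is without loss of generality.
1. With YQ:QE = r, write λ = r/(r+1) so Q = Y + λ·(E−Y); Q is affine-linear in λ
2. F is the midpoint of QJ ⇒ F is an affine combination of earlier points and hence also affine-linear in λ
3. B lies on line FJ with FB:BJ = 2:5 ⇒ B is an affine combination of earlier points and hence also affine-linear in λ
4. L is the centroid of triangle EFJ ⇒ L is an affine combination of earlier points and hence also affine-linear in λ
5. M lies on line EQ with EM:MQ = 2:5 ⇒ M is an affine combination of earlier points and hence also affine-linear in λ
Every point depending on Q is an affine combination of Q and λ-independent points, so each such coordinate is linear in λ; the λ² term in each signed area is a multiple of (E−Y)×(E−Y) = 0, so 2·[JLY] and 2·[MBE] are each linear in λ. Evaluating at λ=0 and λ=1:
  2·[JLY] = 1/6·λ + 1/3,   2·[MBE] = -9/49·λ + 9/49
So [JLY]:[MBE] = (1/6·λ + 1/3) / (-9/49·λ + 9/49). Setting this equal to 49/9:
  1/6·λ + 1/3 = 49/9·(-9/49·λ + 9/49)  ⇒  λ = 4/7
Then r = λ/(1−λ) = (4/7)/(3/7) = 4/3. Check: with r = 4/3, Q = (4/7, 3/7) and [JLY]:[MBE] = 49/9 as required.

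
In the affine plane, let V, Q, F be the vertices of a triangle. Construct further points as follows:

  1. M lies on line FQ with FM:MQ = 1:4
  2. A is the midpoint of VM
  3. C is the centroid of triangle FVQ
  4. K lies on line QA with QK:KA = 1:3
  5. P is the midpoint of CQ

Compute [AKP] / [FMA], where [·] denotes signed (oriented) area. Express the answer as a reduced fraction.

Work in coordinates with V = (0, 0), Q = (1, 0), F = (0, 1).
1. M lies on line FQ with FM:MQ = 1:4 ⇒ M = (1/5, 4/5)
2. A is the midpoint of VM ⇒ A = (1/10, 2/5)
3. C is the centroid of triangle FVQ ⇒ C = (1/3, 1/3)
4. K lies on line QA with QK:KA = 1:3 ⇒ K = (31/40, 1/10)
5. P is the midpoint of CQ ⇒ P = (2/3, 1/6)
2·[AKP] = 1/80, 2·[FMA] = -1/10
[AKP]:[FMA] = 1/80:-1/10 = -1/8

[AKP]:[FMA] = -1/8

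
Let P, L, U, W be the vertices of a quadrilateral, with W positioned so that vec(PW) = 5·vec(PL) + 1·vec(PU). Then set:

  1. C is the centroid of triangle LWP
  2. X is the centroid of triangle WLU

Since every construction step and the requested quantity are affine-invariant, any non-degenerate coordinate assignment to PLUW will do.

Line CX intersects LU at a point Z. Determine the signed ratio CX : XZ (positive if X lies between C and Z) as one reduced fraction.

Choose coordinates P = (0, 0), L = (1, 0), U = (0, 1), W = (5, 1).
1. C is the centroid of triangle LWP ⇒ C = (2, 1/3)
2. X is the centroid of triangle WLU ⇒ X = (2, 2/3)
line CX meets LU at Z = (2, -1)
X = C + t·(Z−C) with t = -1/4, so CX:XZ = -1/4:5/4

CX:XZ = -1/5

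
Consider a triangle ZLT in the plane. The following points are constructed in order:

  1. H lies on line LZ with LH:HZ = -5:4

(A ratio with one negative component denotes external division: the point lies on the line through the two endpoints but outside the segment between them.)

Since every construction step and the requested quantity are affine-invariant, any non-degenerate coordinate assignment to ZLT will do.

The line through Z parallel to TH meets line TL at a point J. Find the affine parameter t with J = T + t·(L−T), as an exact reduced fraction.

Set Z = (0, 0), L = (1, 0), T = (0, 1); any affine frame gives the same invariant.
1. H lies on line LZ with LH:HZ = -5:4 ⇒ H = (-4, 0)
through Z parallel to TH: direction (-4, -1); meets TL at J = (4/5, 1/5)
J = T + t·(L−T) with t = 4/5

t = 4/5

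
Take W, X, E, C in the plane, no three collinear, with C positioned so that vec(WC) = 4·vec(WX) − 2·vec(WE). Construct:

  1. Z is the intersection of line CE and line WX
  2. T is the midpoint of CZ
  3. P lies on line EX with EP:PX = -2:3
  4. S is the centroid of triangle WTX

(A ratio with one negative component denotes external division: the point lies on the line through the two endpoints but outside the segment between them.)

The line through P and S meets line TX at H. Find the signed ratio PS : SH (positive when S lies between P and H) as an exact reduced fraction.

Choose coordinates W = (0, 0), X = (1, 0), E = (0, 1), C = (4, -2).
1. Z is the intersection of line CE and line WX ⇒ Z = (4/3, 0)
2. T is the midpoint of CZ ⇒ T = (8/3, -1)
3. P lies on line EX with EP:PX = -2:3 ⇒ P = (-2, 3)
4. S is the centroid of triangle WTX ⇒ S = (11/9, -1/3)
line PS meets TX at H = (16/21, 1/7)
S = P + t·(H−P) with t = 7/6, so PS:SH = 7/6:-1/6

PS:SH = -7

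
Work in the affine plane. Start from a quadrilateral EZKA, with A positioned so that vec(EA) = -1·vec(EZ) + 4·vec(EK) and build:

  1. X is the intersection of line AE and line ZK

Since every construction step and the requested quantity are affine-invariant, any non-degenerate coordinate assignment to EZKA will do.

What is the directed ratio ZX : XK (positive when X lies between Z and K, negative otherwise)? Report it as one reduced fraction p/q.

ZX:XK = -4

Work in coordinates with E = (0, 0), Z = (1, 0), K = (0, 1), A = (-1, 4).
1. X is the intersection of line AE and line ZK ⇒ X = (-1/3, 4/3)
X = Z + t·(K−Z) with t = 4/3, so ZX:XK = t:(1−t) = 4/3:-1/3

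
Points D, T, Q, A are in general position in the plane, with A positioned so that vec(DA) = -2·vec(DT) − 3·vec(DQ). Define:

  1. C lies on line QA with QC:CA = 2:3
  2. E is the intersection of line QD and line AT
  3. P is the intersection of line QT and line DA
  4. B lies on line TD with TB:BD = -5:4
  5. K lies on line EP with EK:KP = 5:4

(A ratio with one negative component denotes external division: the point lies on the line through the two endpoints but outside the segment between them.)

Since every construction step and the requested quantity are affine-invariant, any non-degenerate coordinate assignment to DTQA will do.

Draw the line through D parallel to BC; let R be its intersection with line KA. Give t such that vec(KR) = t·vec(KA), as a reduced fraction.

Assign D = (0, 0), T = (1, 0), Q = (0, 1), A = (-2, -3) — the answer is frame-independent, so this choice is without loss of generality.
1. C lies on line QA with QC:CA = 2:3 ⇒ C = (-4/5, -3/5)
2. E is the intersection of line QD and line AT ⇒ E = (0, -1)
3. P is the intersection of line QT and line DA ⇒ P = (2/5, 3/5)
4. B lies on line TD with TB:BD = -5:4 ⇒ B = (-4, 0)
5. K lies on line EP with EK:KP = 5:4 ⇒ K = (2/9, -1/9)
through D parallel to BC: direction (16/5, -3/5); meets KA at R = (32/119, -6/119)
R = K + t·(A−K) with t = -5/238

t = -5/238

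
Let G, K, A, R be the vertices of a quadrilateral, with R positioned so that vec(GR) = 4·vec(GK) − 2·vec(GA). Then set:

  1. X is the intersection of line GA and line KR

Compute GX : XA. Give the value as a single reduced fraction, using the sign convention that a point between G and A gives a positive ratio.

Choose coordinates G = (0, 0), K = (1, 0), A = (0, 1), R = (4, -2).
1. X is the intersection of line GA and line KR ⇒ X = (0, 2/3)
X = G + t·(A−G) with t = 2/3, so GX:XA = t:(1−t) = 2/3:1/3

GX:XA = 2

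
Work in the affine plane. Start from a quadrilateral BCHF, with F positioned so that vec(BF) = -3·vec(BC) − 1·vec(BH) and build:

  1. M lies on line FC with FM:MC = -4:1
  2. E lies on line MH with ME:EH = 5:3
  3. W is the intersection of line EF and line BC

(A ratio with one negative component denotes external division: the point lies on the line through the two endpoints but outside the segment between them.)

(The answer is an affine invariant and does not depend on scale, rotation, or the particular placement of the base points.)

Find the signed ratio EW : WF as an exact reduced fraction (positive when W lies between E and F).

Assign B = (0, 0), C = (1, 0), H = (0, 1), F = (-3, -1) — the answer is frame-independent, so this choice is without loss of generality.
1. M lies on line FC with FM:MC = -4:1 ⇒ M = (7/3, 1/3)
2. E lies on line MH with ME:EH = 5:3 ⇒ E = (7/8, 3/4)
3. W is the intersection of line EF and line BC ⇒ W = (-11/14, 0)
W = E + t·(F−E) with t = 3/7, so EW:WF = t:(1−t) = 3/7:4/7

EW:WF = 3/4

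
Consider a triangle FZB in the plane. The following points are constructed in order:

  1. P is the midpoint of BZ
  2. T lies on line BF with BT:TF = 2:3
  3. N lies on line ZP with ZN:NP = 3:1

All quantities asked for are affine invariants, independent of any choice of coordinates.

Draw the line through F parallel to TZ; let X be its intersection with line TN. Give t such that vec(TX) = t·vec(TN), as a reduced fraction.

t = -4

Assign F = (0, 0), Z = (1, 0), B = (0, 1) — the answer is frame-independent, so this choice is without loss of generality.
1. P is the midpoint of BZ ⇒ P = (1/2, 1/2)
2. T lies on line BF with BT:TF = 2:3 ⇒ T = (0, 3/5)
3. N lies on line ZP with ZN:NP = 3:1 ⇒ N = (5/8, 3/8)
through F parallel to TZ: direction (1, -3/5); meets TN at X = (-5/2, 3/2)
X = T + t·(N−T) with t = -4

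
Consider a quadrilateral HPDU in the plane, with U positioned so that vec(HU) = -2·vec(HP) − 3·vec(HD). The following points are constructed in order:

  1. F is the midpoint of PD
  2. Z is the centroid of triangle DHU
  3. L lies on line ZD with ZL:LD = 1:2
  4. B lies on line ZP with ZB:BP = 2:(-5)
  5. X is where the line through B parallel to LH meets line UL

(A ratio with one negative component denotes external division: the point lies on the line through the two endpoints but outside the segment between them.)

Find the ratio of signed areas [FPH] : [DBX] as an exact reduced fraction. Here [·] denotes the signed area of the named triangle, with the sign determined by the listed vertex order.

[FPH]:[DBX] = -81/248

Work in coordinates with H = (0, 0), P = (1, 0), D = (0, 1), U = (-2, -3).
1. F is the midpoint of PD ⇒ F = (1/2, 1/2)
2. Z is the centroid of triangle DHU ⇒ Z = (-2/3, -2/3)
3. L lies on line ZD with ZL:LD = 1:2 ⇒ L = (-4/9, -1/9)
4. B lies on line ZP with ZB:BP = 2:(-5) ⇒ B = (-16/9, -10/9)
5. X is where the line through B parallel to LH meets line UL ⇒ X = (-116/135, -119/135)
2·[FPH] = -1/2, 2·[DBX] = 124/81
[FPH]:[DBX] = -1/2:124/81 = -81/248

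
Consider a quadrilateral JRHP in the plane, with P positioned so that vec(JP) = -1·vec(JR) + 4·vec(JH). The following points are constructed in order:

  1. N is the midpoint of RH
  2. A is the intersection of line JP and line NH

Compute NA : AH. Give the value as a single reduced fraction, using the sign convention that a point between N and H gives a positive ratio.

NA:AH = -5/2

Set J = (0, 0), R = (1, 0), H = (0, 1), P = (-1, 4); any affine frame gives the same invariant.
1. N is the midpoint of RH ⇒ N = (1/2, 1/2)
2. A is the intersection of line JP and line NH ⇒ A = (-1/3, 4/3)
A = N + t·(H−N) with t = 5/3, so NA:AH = t:(1−t) = 5/3:-2/3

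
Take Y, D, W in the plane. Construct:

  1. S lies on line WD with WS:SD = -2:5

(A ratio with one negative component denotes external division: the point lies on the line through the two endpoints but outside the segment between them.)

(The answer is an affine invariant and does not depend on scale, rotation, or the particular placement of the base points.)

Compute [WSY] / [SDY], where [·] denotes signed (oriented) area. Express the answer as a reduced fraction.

[WSY]:[SDY] = -2/5

Assign Y = (0, 0), D = (1, 0), W = (0, 1) — the answer is frame-independent, so this choice is without loss of generality.
1. S lies on line WD with WS:SD = -2:5 ⇒ S = (-2/3, 5/3)
2·[WSY] = 2/3, 2·[SDY] = -5/3
[WSY]:[SDY] = 2/3:-5/3 = -2/5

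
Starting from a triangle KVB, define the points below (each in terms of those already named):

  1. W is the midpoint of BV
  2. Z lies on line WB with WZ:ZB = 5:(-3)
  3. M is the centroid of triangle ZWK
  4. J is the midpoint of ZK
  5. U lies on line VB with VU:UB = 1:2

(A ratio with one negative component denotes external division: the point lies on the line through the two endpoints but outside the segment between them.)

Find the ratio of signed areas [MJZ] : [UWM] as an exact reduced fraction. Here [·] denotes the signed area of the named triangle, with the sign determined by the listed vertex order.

[MJZ]:[UWM] = -15/4

Assign K = (0, 0), V = (1, 0), B = (0, 1) — the answer is frame-independent, so this choice is without loss of generality.
1. W is the midpoint of BV ⇒ W = (1/2, 1/2)
2. Z lies on line WB with WZ:ZB = 5:(-3) ⇒ Z = (-3/4, 7/4)
3. M is the centroid of triangle ZWK ⇒ M = (-1/12, 3/4)
4. J is the midpoint of ZK ⇒ J = (-3/8, 7/8)
5. U lies on line VB with VU:UB = 1:2 ⇒ U = (2/3, 1/3)
2·[MJZ] = -5/24, 2·[UWM] = 1/18
[MJZ]:[UWM] = -5/24:1/18 = -15/4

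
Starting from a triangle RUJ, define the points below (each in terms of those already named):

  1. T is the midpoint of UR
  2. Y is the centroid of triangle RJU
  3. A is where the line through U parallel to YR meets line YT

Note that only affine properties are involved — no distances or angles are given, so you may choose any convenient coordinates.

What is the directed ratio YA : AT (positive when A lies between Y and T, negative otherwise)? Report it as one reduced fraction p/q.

YA:AT = -2

Work in coordinates with R = (0, 0), U = (1, 0), J = (0, 1).
1. T is the midpoint of UR ⇒ T = (1/2, 0)
2. Y is the centroid of triangle RJU ⇒ Y = (1/3, 1/3)
3. A is where the line through U parallel to YR meets line YT ⇒ A = (2/3, -1/3)
A = Y + t·(T−Y) with t = 2, so YA:AT = t:(1−t) = 2:-1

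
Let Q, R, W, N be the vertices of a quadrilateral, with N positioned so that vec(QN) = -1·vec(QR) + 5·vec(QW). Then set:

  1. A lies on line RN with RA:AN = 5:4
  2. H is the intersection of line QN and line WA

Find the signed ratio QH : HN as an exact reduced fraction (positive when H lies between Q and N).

QH:HN = -1/12

Work in coordinates with Q = (0, 0), R = (1, 0), W = (0, 1), N = (-1, 5).
1. A lies on line RN with RA:AN = 5:4 ⇒ A = (-1/9, 25/9)
2. H is the intersection of line QN and line WA ⇒ H = (1/11, -5/11)
H = Q + t·(N−Q) with t = -1/11, so QH:HN = t:(1−t) = -1/11:12/11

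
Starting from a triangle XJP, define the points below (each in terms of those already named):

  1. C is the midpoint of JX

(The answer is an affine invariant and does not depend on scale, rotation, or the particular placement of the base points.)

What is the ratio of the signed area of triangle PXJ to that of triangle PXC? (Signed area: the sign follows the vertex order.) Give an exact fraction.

Work in coordinates with X = (0, 0), J = (1, 0), P = (0, 1).
1. C is the midpoint of JX ⇒ C = (1/2, 0)
2·[PXJ] = 1, 2·[PXC] = 1/2
[PXJ]:[PXC] = 1:1/2 = 2

[PXJ]:[PXC] = 2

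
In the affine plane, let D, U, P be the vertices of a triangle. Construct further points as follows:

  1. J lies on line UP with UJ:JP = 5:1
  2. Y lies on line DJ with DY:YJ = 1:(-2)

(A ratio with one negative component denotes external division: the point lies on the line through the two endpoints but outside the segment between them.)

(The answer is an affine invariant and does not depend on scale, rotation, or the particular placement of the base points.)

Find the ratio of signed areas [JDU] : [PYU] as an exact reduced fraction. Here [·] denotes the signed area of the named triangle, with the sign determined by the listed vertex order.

Assign D = (0, 0), U = (1, 0), P = (0, 1) — the answer is frame-independent, so this choice is without loss of generality.
1. J lies on line UP with UJ:JP = 5:1 ⇒ J = (1/6, 5/6)
2. Y lies on line DJ with DY:YJ = 1:(-2) ⇒ Y = (-1/6, -5/6)
2·[JDU] = 5/6, 2·[PYU] = 2
[JDU]:[PYU] = 5/6:2 = 5/12

[JDU]:[PYU] = 5/12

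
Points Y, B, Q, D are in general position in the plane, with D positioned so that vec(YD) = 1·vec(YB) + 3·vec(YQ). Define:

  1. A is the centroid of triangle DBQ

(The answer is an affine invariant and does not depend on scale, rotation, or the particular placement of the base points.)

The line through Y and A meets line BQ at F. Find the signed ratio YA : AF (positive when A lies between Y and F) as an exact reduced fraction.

YA:AF = -2

Choose coordinates Y = (0, 0), B = (1, 0), Q = (0, 1), D = (1, 3).
1. A is the centroid of triangle DBQ ⇒ A = (2/3, 4/3)
line YA meets BQ at F = (1/3, 2/3)
A = Y + t·(F−Y) with t = 2, so YA:AF = 2:-1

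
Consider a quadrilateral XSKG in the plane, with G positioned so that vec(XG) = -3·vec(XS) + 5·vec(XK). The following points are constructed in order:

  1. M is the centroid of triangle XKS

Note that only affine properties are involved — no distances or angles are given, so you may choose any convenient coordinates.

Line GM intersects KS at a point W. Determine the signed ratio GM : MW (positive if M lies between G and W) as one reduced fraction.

GM:MW = -4

Assign X = (0, 0), S = (1, 0), K = (0, 1), G = (-3, 5) — the answer is frame-independent, so this choice is without loss of generality.
1. M is the centroid of triangle XKS ⇒ M = (1/3, 1/3)
line GM meets KS at W = (-1/2, 3/2)
M = G + t·(W−G) with t = 4/3, so GM:MW = 4/3:-1/3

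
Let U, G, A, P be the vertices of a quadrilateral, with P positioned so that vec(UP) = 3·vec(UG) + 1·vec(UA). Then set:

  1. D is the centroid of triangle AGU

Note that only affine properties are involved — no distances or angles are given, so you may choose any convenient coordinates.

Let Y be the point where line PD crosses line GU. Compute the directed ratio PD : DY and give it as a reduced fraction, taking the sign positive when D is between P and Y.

PD:DY = 2

Work in coordinates with U = (0, 0), G = (1, 0), A = (0, 1), P = (3, 1).
1. D is the centroid of triangle AGU ⇒ D = (1/3, 1/3)
line PD meets GU at Y = (-1, 0)
D = P + t·(Y−P) with t = 2/3, so PD:DY = 2/3:1/3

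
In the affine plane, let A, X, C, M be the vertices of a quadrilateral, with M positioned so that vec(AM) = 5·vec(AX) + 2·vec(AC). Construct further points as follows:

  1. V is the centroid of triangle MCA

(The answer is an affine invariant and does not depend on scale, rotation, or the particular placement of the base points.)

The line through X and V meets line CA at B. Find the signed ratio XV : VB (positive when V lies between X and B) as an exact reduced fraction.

Work in coordinates with A = (0, 0), X = (1, 0), C = (0, 1), M = (5, 2).
1. V is the centroid of triangle MCA ⇒ V = (5/3, 1)
line XV meets CA at B = (0, -3/2)
V = X + t·(B−X) with t = -2/3, so XV:VB = -2/3:5/3

XV:VB = -2/5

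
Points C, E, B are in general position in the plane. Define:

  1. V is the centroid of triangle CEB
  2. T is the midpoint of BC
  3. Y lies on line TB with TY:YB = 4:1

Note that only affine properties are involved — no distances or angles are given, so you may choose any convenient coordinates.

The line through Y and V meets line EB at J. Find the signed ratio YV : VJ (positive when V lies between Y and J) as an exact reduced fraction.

Choose coordinates C = (0, 0), E = (1, 0), B = (0, 1).
1. V is the centroid of triangle CEB ⇒ V = (1/3, 1/3)
2. T is the midpoint of BC ⇒ T = (0, 1/2)
3. Y lies on line TB with TY:YB = 4:1 ⇒ Y = (0, 9/10)
line YV meets EB at J = (-1/7, 8/7)
V = Y + t·(J−Y) with t = -7/3, so YV:VJ = -7/3:10/3

YV:VJ = -7/10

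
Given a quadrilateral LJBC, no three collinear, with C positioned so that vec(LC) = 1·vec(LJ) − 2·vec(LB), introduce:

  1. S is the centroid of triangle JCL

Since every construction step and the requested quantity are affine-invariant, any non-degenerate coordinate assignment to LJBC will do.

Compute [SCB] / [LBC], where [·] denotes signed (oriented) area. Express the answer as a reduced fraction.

Assign L = (0, 0), J = (1, 0), B = (0, 1), C = (1, -2) — the answer is frame-independent, so this choice is without loss of generality.
1. S is the centroid of triangle JCL ⇒ S = (2/3, -2/3)
2·[SCB] = -1/3, 2·[LBC] = -1
[SCB]:[LBC] = -1/3:-1 = 1/3

[SCB]:[LBC] = 1/3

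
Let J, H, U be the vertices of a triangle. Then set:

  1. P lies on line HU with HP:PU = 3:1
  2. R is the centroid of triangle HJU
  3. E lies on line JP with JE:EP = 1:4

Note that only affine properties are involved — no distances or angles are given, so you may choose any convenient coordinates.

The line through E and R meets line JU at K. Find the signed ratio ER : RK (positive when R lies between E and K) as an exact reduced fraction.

ER:RK = -17/20

Work in coordinates with J = (0, 0), H = (1, 0), U = (0, 1).
1. P lies on line HU with HP:PU = 3:1 ⇒ P = (1/4, 3/4)
2. R is the centroid of triangle HJU ⇒ R = (1/3, 1/3)
3. E lies on line JP with JE:EP = 1:4 ⇒ E = (1/20, 3/20)
line ER meets JU at K = (0, 2/17)
R = E + t·(K−E) with t = -17/3, so ER:RK = -17/3:20/3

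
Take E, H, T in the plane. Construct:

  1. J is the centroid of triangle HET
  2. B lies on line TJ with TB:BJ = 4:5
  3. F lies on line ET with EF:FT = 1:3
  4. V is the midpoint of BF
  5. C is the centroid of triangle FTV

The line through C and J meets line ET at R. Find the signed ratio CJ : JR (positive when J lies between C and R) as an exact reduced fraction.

CJ:JR = -25/27

Work in coordinates with E = (0, 0), H = (1, 0), T = (0, 1).
1. J is the centroid of triangle HET ⇒ J = (1/3, 1/3)
2. B lies on line TJ with TB:BJ = 4:5 ⇒ B = (4/27, 19/27)
3. F lies on line ET with EF:FT = 1:3 ⇒ F = (0, 1/4)
4. V is the midpoint of BF ⇒ V = (2/27, 103/216)
5. C is the centroid of triangle FTV ⇒ C = (2/81, 373/648)
line CJ meets ET at R = (0, 119/200)
J = C + t·(R−C) with t = -25/2, so CJ:JR = -25/2:27/2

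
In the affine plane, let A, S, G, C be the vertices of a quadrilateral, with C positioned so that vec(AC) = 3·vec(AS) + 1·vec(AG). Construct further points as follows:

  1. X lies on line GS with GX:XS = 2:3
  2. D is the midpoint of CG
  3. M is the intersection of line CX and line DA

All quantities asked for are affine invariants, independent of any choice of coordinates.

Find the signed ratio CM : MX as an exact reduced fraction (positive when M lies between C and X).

Assign A = (0, 0), S = (1, 0), G = (0, 1), C = (3, 1) — the answer is frame-independent, so this choice is without loss of generality.
1. X lies on line GS with GX:XS = 2:3 ⇒ X = (2/5, 3/5)
2. D is the midpoint of CG ⇒ D = (3/2, 1)
3. M is the intersection of line CX and line DA ⇒ M = (21/20, 7/10)
M = C + t·(X−C) with t = 3/4, so CM:MX = t:(1−t) = 3/4:1/4

CM:MX = 3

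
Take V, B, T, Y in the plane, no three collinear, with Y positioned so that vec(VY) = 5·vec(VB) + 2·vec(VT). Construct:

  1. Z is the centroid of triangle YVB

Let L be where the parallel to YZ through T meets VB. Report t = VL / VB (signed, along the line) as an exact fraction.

Choose coordinates V = (0, 0), B = (1, 0), T = (0, 1), Y = (5, 2).
1. Z is the centroid of triangle YVB ⇒ Z = (2, 2/3)
through T parallel to YZ: direction (-3, -4/3); meets VB at L = (-9/4, 0)
L = V + t·(B−V) with t = -9/4

t = -9/4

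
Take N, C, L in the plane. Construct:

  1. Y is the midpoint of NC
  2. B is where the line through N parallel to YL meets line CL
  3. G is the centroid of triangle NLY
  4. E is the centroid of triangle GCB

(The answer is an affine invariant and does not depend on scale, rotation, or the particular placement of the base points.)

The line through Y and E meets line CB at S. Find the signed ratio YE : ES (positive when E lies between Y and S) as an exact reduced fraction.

Set N = (0, 0), C = (1, 0), L = (0, 1); any affine frame gives the same invariant.
1. Y is the midpoint of NC ⇒ Y = (1/2, 0)
2. B is where the line through N parallel to YL meets line CL ⇒ B = (-1, 2)
3. G is the centroid of triangle NLY ⇒ G = (1/6, 1/3)
4. E is the centroid of triangle GCB ⇒ E = (1/18, 7/9)
line YE meets CB at S = (-1/6, 7/6)
E = Y + t·(S−Y) with t = 2/3, so YE:ES = 2/3:1/3

YE:ES = 2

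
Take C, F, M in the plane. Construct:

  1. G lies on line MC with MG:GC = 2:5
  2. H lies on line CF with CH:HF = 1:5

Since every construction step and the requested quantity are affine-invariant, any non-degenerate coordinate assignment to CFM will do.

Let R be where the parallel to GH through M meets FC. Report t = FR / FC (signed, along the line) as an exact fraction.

t = 23/30

Set C = (0, 0), F = (1, 0), M = (0, 1); any affine frame gives the same invariant.
1. G lies on line MC with MG:GC = 2:5 ⇒ G = (0, 5/7)
2. H lies on line CF with CH:HF = 1:5 ⇒ H = (1/6, 0)
through M parallel to GH: direction (1/6, -5/7); meets FC at R = (7/30, 0)
R = F + t·(C−F) with t = 23/30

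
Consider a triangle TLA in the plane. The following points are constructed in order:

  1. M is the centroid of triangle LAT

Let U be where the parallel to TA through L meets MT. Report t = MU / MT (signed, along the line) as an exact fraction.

t = -2

Assign T = (0, 0), L = (1, 0), A = (0, 1) — the answer is frame-independent, so this choice is without loss of generality.
1. M is the centroid of triangle LAT ⇒ M = (1/3, 1/3)
through L parallel to TA: direction (0, 1); meets MT at U = (1, 1)
U = M + t·(T−M) with t = -2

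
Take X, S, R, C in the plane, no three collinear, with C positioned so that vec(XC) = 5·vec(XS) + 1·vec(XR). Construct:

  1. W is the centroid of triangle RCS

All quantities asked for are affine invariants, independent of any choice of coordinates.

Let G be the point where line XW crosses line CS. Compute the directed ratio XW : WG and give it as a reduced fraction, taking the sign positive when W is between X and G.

XW:WG = -2/5

Set X = (0, 0), S = (1, 0), R = (0, 1), C = (5, 1); any affine frame gives the same invariant.
1. W is the centroid of triangle RCS ⇒ W = (2, 2/3)
line XW meets CS at G = (-3, -1)
W = X + t·(G−X) with t = -2/3, so XW:WG = -2/3:5/3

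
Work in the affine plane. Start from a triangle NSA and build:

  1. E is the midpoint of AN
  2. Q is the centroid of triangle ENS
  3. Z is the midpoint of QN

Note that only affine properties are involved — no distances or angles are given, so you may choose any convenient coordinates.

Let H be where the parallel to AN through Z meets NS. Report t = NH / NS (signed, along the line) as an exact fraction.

t = 1/6

Choose coordinates N = (0, 0), S = (1, 0), A = (0, 1).
1. E is the midpoint of AN ⇒ E = (0, 1/2)
2. Q is the centroid of triangle ENS ⇒ Q = (1/3, 1/6)
3. Z is the midpoint of QN ⇒ Z = (1/6, 1/12)
through Z parallel to AN: direction (0, -1); meets NS at H = (1/6, 0)
H = N + t·(S−N) with t = 1/6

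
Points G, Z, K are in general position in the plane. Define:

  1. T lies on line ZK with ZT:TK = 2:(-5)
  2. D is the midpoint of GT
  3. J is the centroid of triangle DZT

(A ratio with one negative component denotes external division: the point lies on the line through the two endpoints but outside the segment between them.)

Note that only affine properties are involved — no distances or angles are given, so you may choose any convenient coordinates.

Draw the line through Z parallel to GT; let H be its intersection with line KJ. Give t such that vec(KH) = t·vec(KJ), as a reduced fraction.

Assign G = (0, 0), Z = (1, 0), K = (0, 1) — the answer is frame-independent, so this choice is without loss of generality.
1. T lies on line ZK with ZT:TK = 2:(-5) ⇒ T = (5/3, -2/3)
2. D is the midpoint of GT ⇒ D = (5/6, -1/3)
3. J is the centroid of triangle DZT ⇒ J = (7/6, -1/3)
through Z parallel to GT: direction (5/3, -2/3); meets KJ at H = (21/26, 1/13)
H = K + t·(J−K) with t = 9/13

t = 9/13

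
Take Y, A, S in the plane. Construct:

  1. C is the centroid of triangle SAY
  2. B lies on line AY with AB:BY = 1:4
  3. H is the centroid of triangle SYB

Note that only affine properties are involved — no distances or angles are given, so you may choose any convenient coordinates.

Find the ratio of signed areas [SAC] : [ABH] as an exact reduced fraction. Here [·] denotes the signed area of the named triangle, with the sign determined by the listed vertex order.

[SAC]:[ABH] = 5

Choose coordinates Y = (0, 0), A = (1, 0), S = (0, 1).
1. C is the centroid of triangle SAY ⇒ C = (1/3, 1/3)
2. B lies on line AY with AB:BY = 1:4 ⇒ B = (4/5, 0)
3. H is the centroid of triangle SYB ⇒ H = (4/15, 1/3)
2·[SAC] = -1/3, 2·[ABH] = -1/15
[SAC]:[ABH] = -1/3:-1/15 = 5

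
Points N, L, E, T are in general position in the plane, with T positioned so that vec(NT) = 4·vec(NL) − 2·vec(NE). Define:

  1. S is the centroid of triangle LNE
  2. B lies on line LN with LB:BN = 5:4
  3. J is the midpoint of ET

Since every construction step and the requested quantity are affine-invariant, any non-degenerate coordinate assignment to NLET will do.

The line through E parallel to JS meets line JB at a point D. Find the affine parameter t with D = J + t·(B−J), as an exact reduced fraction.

t = -9/5

Work in coordinates with N = (0, 0), L = (1, 0), E = (0, 1), T = (4, -2).
1. S is the centroid of triangle LNE ⇒ S = (1/3, 1/3)
2. B lies on line LN with LB:BN = 5:4 ⇒ B = (4/9, 0)
3. J is the midpoint of ET ⇒ J = (2, -1/2)
through E parallel to JS: direction (-5/3, 5/6); meets JB at D = (24/5, -7/5)
D = J + t·(B−J) with t = -9/5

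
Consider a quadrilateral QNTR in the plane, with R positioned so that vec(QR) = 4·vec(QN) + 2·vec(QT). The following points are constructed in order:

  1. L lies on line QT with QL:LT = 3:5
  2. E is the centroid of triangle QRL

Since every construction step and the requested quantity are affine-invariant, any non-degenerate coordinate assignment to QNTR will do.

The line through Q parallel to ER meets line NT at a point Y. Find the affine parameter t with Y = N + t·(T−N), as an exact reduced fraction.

Choose coordinates Q = (0, 0), N = (1, 0), T = (0, 1), R = (4, 2).
1. L lies on line QT with QL:LT = 3:5 ⇒ L = (0, 3/8)
2. E is the centroid of triangle QRL ⇒ E = (4/3, 19/24)
through Q parallel to ER: direction (8/3, 29/24); meets NT at Y = (64/93, 29/93)
Y = N + t·(T−N) with t = 29/93

t = 29/93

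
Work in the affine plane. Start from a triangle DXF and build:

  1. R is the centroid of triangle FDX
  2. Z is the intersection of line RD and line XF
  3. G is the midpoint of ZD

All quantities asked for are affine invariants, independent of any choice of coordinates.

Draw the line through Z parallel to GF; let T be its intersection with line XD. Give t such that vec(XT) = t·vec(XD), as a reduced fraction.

Work in coordinates with D = (0, 0), X = (1, 0), F = (0, 1).
1. R is the centroid of triangle FDX ⇒ R = (1/3, 1/3)
2. Z is the intersection of line RD and line XF ⇒ Z = (1/2, 1/2)
3. G is the midpoint of ZD ⇒ G = (1/4, 1/4)
through Z parallel to GF: direction (-1/4, 3/4); meets XD at T = (2/3, 0)
T = X + t·(D−X) with t = 1/3

t = 1/3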